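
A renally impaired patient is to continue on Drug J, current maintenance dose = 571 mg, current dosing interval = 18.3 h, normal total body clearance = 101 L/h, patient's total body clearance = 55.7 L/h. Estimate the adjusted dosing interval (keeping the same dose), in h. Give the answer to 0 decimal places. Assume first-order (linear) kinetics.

To keep the same average steady-state level, dosing rate must scale with clearance.
CL ratio = 55.7 / 101 = 0.5515
New interval (same dose) = 18.3 / 0.5515 = 33.18 h

33 h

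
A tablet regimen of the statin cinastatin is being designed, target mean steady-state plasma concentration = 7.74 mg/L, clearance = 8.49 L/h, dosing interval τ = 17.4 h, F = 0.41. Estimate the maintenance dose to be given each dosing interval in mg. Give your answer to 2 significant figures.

2800 mg

At steady state, F × (Dose/τ) = Css × CL.
Dose = Css × CL × τ / F = 7.74 × 8.490 × 17.4 / 0.41 = 2789 mg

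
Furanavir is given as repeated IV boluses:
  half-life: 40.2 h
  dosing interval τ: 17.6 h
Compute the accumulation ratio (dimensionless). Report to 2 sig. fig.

3.8

k = ln2 / t½ = 0.693147 / 40.2 = 0.01724 h⁻¹
e^(−kτ) = e^(−0.01724 × 17.6) = 0.7383
Accumulation ratio R = 1 / (1 − e^(−kτ)) = 1 / (1 − 0.7383) = 3.821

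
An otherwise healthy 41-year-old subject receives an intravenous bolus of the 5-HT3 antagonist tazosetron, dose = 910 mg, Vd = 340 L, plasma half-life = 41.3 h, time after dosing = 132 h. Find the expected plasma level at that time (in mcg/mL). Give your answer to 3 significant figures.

0.292 mcg/mL

C₀ = Dose / Vd = 910.0 / 340 = 2.676 mg/L
k = ln2 / t½ = 0.693147 / 41.3 = 0.01678 h⁻¹
C = C₀ · e^(−k·t) = 2.676 × e^(−0.01678 × 132)
  = 2.676 × 0.1092 = 0.2922 mg/L
(0.2922 mg/L = 0.2922 mcg/mL)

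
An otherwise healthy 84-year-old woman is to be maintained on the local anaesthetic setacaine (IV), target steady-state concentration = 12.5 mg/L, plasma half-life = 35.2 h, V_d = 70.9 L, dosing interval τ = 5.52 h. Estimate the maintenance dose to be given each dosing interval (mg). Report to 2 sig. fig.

96 mg

k = ln2 / t½ = 0.693147 / 35.2 = 0.01969 h⁻¹
CL = k × Vd = 0.01969 × 70.9 = 1.396 L/h
At steady state, Dose/τ = Css × CL.
Dose = Css × CL × τ = 12.5 × 1.396 × 5.52 = 96.32 mg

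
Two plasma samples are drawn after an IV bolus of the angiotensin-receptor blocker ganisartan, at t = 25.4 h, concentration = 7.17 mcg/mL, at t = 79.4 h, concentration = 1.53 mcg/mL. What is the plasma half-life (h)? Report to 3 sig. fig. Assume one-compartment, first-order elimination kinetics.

24.2 h

k = ln(C₁/C₂) / (t₂ − t₁) = ln(7.17/1.53) / (79.4 − 25.4)
  = 1.545 / 54.00 = 0.02861 h⁻¹
t½ = ln2 / k = 0.693147 / 0.02861 = 24.23 h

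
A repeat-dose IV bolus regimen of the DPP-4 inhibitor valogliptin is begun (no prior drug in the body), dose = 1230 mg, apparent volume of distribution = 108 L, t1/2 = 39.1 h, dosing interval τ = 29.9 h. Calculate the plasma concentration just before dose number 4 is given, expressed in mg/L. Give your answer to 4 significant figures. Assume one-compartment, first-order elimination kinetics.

C₀ per dose = Dose / Vd = 1230 / 108 = 11.39 mg/L
k = ln2 / t½ = 0.693147 / 39.1 = 0.01773 h⁻¹
Fraction remaining after one interval: r = e^(−kτ) = e^(−0.01773 × 29.9) = 0.5885
Before dose 4, 3 doses have been given (aged 1τ, 2τ, 3τ).
C_trough = C₀ × (r + r² + … + r^3) = C₀ × r(1−r^3)/(1−r)
        = 11.39 × 0.5885 × (1 − 0.2038) / (1 − 0.5885) = 12.97 mg/L

12.97 mg/L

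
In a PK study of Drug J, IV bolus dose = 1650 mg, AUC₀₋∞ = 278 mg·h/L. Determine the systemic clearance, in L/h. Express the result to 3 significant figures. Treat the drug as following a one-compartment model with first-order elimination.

5.94 L/h

CL = Dose / AUC = 1650 / 278 = 5.935 L/h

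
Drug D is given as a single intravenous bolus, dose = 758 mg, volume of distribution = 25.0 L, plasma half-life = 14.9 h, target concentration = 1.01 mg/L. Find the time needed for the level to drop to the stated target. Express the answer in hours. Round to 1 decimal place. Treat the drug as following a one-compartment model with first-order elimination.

C₀ = Dose / Vd = 758.0 / 25.0 = 30.32 mg/L
k = ln2 / t½ = 0.693147 / 14.9 = 0.04652 h⁻¹
t = ln(C₀ / C) / k = ln(30.32 / 1.01) / 0.04652
  = ln(30.02) / 0.04652 = 3.402 / 0.04652 = 73.13 h

73.1 h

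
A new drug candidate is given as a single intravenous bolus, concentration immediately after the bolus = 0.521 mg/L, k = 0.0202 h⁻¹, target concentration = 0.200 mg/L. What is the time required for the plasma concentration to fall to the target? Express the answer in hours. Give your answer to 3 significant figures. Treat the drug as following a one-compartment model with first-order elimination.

t = ln(C₀ / C) / k = ln(0.5210 / 0.200) / 0.02020
  = ln(2.605) / 0.02020 = 0.9574 / 0.02020 = 47.40 h

47.4 h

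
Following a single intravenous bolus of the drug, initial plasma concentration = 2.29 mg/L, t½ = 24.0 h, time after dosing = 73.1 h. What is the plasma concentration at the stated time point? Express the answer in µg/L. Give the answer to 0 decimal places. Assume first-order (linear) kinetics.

277 µg/L

k = ln2 / t½ = 0.693147 / 24.0 = 0.02888 h⁻¹
C = C₀ · e^(−k·t) = 2.290 × e^(−0.02888 × 73.1)
  = 2.290 × 0.1211 = 0.2773 mg/L
Convert: 0.2773 mg/L × 1000 = 277.3 µg/L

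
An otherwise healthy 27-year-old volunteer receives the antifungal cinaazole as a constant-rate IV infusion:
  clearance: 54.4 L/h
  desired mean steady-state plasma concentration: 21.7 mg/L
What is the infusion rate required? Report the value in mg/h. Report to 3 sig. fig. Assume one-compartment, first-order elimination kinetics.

At steady state, infusion rate R₀ = Css × CL = 21.7 × 54.40 = 1180 mg/h

1180 mg/h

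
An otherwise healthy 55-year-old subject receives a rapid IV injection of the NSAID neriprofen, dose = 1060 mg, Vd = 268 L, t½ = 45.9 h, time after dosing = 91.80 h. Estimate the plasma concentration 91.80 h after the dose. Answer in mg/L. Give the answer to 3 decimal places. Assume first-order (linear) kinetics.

0.989 mg/L

C₀ = Dose / Vd = 1060 / 268 = 3.955 mg/L
k = ln2 / t½ = 0.693147 / 45.9 = 0.01510 h⁻¹
t / t½ = 91.80 / 45.9 = 2 half-lives
C = C₀ × (1/2)^2 = 3.955 × 0.2500 = 0.9888 mg/L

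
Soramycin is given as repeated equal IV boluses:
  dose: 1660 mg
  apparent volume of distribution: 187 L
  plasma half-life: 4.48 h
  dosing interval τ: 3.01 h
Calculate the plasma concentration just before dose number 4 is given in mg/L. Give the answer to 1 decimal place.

C₀ per dose = Dose / Vd = 1660 / 187 = 8.877 mg/L
k = ln2 / t½ = 0.693147 / 4.48 = 0.1547 h⁻¹
Fraction remaining after one interval: r = e^(−kτ) = e^(−0.1547 × 3.01) = 0.6277
Before dose 4, 3 doses have been given (aged 1τ, 2τ, 3τ).
C_trough = C₀ × (r + r² + … + r^3) = C₀ × r(1−r^3)/(1−r)
        = 8.877 × 0.6277 × (1 − 0.2473) / (1 − 0.6277) = 11.27 mg/L

11.3 mg/L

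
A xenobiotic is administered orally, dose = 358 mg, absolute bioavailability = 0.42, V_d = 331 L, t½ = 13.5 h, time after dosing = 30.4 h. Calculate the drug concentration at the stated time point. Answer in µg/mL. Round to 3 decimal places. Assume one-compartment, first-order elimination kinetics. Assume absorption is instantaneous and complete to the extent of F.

0.095 µg/mL

Amount reaching circulation = F × Dose = 0.42 × 358.0 = 150.4 mg
C₀ = F·Dose / Vd = 150.4 / 331 = 0.4544 mg/L
k = ln2 / t½ = 0.693147 / 13.5 = 0.05134 h⁻¹
C = C₀ · e^(−k·t) = 0.4544 × e^(−0.05134 × 30.4)
  = 0.4544 × 0.2100 = 0.09542 mg/L
(0.09542 mg/L = 0.09542 µg/mL)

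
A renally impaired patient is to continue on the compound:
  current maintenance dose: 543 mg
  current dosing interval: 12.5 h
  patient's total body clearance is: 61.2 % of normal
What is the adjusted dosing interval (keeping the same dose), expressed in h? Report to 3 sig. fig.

20.4 h

To keep the same average steady-state level, dosing rate must scale with clearance.
CL ratio = 61.2 / 100 = 0.6120
New interval (same dose) = 12.5 / 0.6120 = 20.42 h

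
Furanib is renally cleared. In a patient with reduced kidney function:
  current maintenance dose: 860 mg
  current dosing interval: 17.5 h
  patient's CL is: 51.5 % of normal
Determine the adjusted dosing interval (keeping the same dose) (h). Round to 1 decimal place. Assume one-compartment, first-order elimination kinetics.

34.0 h

To keep the same average steady-state level, dosing rate must scale with clearance.
CL ratio = 51.5 / 100 = 0.5150
New interval (same dose) = 17.5 / 0.5150 = 33.98 h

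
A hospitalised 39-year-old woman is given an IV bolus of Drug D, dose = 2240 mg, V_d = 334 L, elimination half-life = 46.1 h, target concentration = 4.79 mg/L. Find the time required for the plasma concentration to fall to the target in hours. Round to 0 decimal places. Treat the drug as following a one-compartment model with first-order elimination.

C₀ = Dose / Vd = 2240 / 334 = 6.707 mg/L
k = ln2 / t½ = 0.693147 / 46.1 = 0.01504 h⁻¹
t = ln(C₀ / C) / k = ln(6.707 / 4.79) / 0.01504
  = ln(1.400) / 0.01504 = 0.3365 / 0.01504 = 22.37 h

22 h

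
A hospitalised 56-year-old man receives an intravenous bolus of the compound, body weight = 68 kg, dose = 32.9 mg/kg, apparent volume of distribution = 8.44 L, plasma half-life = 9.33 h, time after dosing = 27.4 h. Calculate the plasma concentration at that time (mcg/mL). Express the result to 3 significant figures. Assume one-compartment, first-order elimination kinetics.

34.6 mcg/mL

Total dose = 32.9 × 68 = 2237 mg
C₀ = Dose / Vd = 2237 / 8.44 = 265.0 mg/L
k = ln2 / t½ = 0.693147 / 9.33 = 0.07429 h⁻¹
C = C₀ · e^(−k·t) = 265.0 × e^(−0.07429 × 27.4)
  = 265.0 × 0.1306 = 34.61 mg/L
(34.61 mg/L = 34.61 mcg/mL)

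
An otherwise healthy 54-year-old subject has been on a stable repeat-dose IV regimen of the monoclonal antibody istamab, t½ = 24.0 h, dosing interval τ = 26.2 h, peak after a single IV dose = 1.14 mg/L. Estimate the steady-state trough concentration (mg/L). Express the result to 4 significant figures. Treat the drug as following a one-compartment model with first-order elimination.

1.008 mg/L

k = ln2 / t½ = 0.693147 / 24.0 = 0.02888 h⁻¹
e^(−kτ) = e^(−0.02888 × 26.2) = 0.4692
Accumulation ratio R = 1 / (1 − e^(−kτ)) = 1 / (1 − 0.4692) = 1.884
Steady-state trough = C₀ × R × e^(−kτ) = 1.14 × 1.884 × 0.4692 = 1.008 mg/L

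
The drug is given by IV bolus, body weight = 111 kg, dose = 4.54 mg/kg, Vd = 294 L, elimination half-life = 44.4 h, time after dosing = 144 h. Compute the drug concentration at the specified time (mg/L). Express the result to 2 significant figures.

Total dose = 4.54 × 111 = 503.9 mg
C₀ = Dose / Vd = 503.9 / 294 = 1.714 mg/L
k = ln2 / t½ = 0.693147 / 44.4 = 0.01561 h⁻¹
C = C₀ · e^(−k·t) = 1.714 × e^(−0.01561 × 144)
  = 1.714 × 0.1056 = 0.1810 mg/L

0.18 mg/L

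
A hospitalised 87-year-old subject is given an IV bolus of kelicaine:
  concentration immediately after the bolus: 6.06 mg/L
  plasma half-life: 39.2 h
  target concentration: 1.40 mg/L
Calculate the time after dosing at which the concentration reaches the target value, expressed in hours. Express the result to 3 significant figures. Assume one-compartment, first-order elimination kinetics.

k = ln2 / t½ = 0.693147 / 39.2 = 0.01768 h⁻¹
t = ln(C₀ / C) / k = ln(6.060 / 1.40) / 0.01768
  = ln(4.329) / 0.01768 = 1.465 / 0.01768 = 82.86 h

82.9 h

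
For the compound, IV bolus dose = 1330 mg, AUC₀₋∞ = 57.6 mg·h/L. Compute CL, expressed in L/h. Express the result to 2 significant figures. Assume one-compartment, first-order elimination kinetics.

CL = Dose / AUC = 1330 / 57.6 = 23.09 L/h

23 L/h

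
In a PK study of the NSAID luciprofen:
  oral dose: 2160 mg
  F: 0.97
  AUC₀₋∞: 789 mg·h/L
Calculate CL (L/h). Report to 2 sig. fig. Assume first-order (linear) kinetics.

2.7 L/h

CL = F·Dose / AUC = 0.97 × 2160 / 789 = 2.656 L/h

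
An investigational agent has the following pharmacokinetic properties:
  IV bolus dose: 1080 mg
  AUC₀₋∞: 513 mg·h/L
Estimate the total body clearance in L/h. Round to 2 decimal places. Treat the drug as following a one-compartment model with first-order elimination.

CL = Dose / AUC = 1080 / 513 = 2.105 L/h

2.11 L/h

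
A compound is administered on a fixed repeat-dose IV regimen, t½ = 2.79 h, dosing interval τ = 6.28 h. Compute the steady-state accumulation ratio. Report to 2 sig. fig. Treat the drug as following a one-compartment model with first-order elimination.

1.3

k = ln2 / t½ = 0.693147 / 2.79 = 0.2484 h⁻¹
e^(−kτ) = e^(−0.2484 × 6.28) = 0.2101
Accumulation ratio R = 1 / (1 − e^(−kτ)) = 1 / (1 − 0.2101) = 1.266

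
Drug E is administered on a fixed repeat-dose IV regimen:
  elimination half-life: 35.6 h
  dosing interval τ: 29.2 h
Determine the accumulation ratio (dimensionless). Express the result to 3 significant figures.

k = ln2 / t½ = 0.693147 / 35.6 = 0.01947 h⁻¹
e^(−kτ) = e^(−0.01947 × 29.2) = 0.5664
Accumulation ratio R = 1 / (1 − e^(−kτ)) = 1 / (1 − 0.5664) = 2.306

2.31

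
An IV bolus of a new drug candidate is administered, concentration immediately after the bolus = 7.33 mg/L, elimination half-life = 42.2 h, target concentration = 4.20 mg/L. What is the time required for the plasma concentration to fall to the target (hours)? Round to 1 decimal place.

33.9 h

k = ln2 / t½ = 0.693147 / 42.2 = 0.01643 h⁻¹
t = ln(C₀ / C) / k = ln(7.330 / 4.20) / 0.01643
  = ln(1.745) / 0.01643 = 0.5568 / 0.01643 = 33.89 h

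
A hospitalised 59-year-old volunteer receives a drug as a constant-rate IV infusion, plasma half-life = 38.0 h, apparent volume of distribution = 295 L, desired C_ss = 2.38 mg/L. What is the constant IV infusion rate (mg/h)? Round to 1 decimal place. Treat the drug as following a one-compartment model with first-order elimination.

12.8 mg/h

k = ln2 / t½ = 0.693147 / 38.0 = 0.01824 h⁻¹
CL = k × Vd = 0.01824 × 295 = 5.381 L/h
At steady state, infusion rate R₀ = Css × CL = 2.38 × 5.381 = 12.81 mg/h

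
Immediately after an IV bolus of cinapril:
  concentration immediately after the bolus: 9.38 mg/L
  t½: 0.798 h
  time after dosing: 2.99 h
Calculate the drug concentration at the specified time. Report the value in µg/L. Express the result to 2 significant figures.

k = ln2 / t½ = 0.693147 / 0.798 = 0.8686 h⁻¹
C = C₀ · e^(−k·t) = 9.380 × e^(−0.8686 × 2.99)
  = 9.380 × 0.07449 = 0.6987 mg/L
Convert: 0.6987 mg/L × 1000 = 698.7 µg/L

700 µg/L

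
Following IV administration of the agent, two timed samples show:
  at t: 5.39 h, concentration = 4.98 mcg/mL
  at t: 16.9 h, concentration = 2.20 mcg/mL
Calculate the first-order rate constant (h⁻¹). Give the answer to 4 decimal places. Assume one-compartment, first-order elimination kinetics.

0.0710 h⁻¹

k = ln(C₁/C₂) / (t₂ − t₁) = ln(4.98/2.20) / (16.9 − 5.39)
  = 0.8170 / 11.51 = 0.07098 h⁻¹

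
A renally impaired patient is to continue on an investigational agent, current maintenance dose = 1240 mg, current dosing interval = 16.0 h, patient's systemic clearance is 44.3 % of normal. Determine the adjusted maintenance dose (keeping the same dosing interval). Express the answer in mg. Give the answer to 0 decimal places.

To keep the same average steady-state level, dosing rate must scale with clearance.
CL ratio = 44.3 / 100 = 0.4430
New dose (same interval) = 1240 × 0.4430 = 549.3 mg

549 mg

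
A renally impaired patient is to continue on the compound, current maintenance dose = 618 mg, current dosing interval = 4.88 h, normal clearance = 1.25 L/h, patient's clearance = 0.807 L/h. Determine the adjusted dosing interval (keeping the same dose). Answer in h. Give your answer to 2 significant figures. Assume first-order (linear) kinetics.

To keep the same average steady-state level, dosing rate must scale with clearance.
CL ratio = 0.807 / 1.25 = 0.6456
New interval (same dose) = 4.88 / 0.6456 = 7.559 h

7.6 h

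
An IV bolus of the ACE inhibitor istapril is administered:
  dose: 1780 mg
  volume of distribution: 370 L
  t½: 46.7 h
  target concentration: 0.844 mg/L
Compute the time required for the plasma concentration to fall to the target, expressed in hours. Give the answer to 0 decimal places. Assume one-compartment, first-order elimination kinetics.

117 h

C₀ = Dose / Vd = 1780 / 370 = 4.811 mg/L
k = ln2 / t½ = 0.693147 / 46.7 = 0.01484 h⁻¹
t = ln(C₀ / C) / k = ln(4.811 / 0.844) / 0.01484
  = ln(5.700) / 0.01484 = 1.740 / 0.01484 = 117.3 h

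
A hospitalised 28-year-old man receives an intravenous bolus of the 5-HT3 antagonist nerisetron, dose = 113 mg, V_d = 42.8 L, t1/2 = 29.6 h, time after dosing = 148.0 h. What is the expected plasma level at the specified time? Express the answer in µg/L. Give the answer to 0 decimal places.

83 µg/L

C₀ = Dose / Vd = 113.0 / 42.8 = 2.640 mg/L
k = ln2 / t½ = 0.693147 / 29.6 = 0.02342 h⁻¹
t / t½ = 148.0 / 29.6 = 5 half-lives
C = C₀ × (1/2)^5 = 2.640 × 0.03125 = 0.08250 mg/L
Convert: 0.08250 mg/L × 1000 = 82.50 µg/L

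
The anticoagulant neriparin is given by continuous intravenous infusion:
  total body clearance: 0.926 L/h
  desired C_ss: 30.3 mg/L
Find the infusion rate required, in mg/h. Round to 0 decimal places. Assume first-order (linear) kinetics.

At steady state, infusion rate R₀ = Css × CL = 30.3 × 0.9260 = 28.06 mg/h

28 mg/h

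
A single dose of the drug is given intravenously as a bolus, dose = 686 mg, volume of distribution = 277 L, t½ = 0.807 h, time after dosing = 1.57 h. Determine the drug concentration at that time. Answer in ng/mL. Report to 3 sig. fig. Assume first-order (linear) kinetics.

C₀ = Dose / Vd = 686.0 / 277 = 2.477 mg/L
k = ln2 / t½ = 0.693147 / 0.807 = 0.8589 h⁻¹
C = C₀ · e^(−k·t) = 2.477 × e^(−0.8589 × 1.57)
  = 2.477 × 0.2596 = 0.6430 mg/L
Convert: 0.6430 mg/L × 1000 = 643.0 ng/mL

643 ng/mL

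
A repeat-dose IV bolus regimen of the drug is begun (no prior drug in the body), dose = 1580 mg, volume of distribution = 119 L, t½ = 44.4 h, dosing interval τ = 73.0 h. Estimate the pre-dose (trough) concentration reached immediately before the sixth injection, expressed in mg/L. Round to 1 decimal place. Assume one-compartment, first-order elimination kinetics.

6.2 mg/L

C₀ per dose = Dose / Vd = 1580 / 119 = 13.28 mg/L
k = ln2 / t½ = 0.693147 / 44.4 = 0.01561 h⁻¹
Fraction remaining after one interval: r = e^(−kτ) = e^(−0.01561 × 73.0) = 0.3200
Before dose 6, 5 doses have been given (aged 1τ, 2τ, 3τ, 4τ, 5τ).
C_trough = C₀ × (r + r² + … + r^5) = C₀ × r(1−r^5)/(1−r)
        = 13.28 × 0.3200 × (1 − 0.003355) / (1 − 0.3200) = 6.228 mg/L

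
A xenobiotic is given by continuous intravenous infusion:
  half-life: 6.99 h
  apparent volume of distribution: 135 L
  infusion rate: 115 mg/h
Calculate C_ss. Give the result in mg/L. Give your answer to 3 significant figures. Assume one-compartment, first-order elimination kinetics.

8.59 mg/L

k = ln2 / t½ = 0.693147 / 6.99 = 0.09916 h⁻¹
CL = k × Vd = 0.09916 × 135 = 13.39 L/h
At steady state Css = R₀ / CL = 115 / 13.39 = 8.588 mg/L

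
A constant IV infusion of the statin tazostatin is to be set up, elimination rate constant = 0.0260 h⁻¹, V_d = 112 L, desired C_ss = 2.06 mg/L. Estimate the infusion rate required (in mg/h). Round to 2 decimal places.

6.00 mg/h

CL = k × Vd = 0.02600 × 112 = 2.912 L/h
At steady state, infusion rate R₀ = Css × CL = 2.06 × 2.912 = 5.999 mg/h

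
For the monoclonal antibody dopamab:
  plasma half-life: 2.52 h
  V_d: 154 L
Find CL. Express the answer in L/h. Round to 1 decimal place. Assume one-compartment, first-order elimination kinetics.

42.4 L/h

k = ln2 / t½ = 0.693147 / 2.52 = 0.2751 h⁻¹
CL = k × Vd = 0.2751 × 154 = 42.37 L/h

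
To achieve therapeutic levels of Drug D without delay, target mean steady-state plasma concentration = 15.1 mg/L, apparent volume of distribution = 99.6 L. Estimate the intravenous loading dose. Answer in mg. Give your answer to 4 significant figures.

1504 mg

LD = Css × Vd = 15.1 × 99.6 = 1504 mg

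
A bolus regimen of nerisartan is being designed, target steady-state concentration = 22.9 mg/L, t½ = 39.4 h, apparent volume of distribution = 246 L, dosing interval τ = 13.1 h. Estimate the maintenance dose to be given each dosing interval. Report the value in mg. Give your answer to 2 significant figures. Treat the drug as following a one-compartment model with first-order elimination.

k = ln2 / t½ = 0.693147 / 39.4 = 0.01759 h⁻¹
CL = k × Vd = 0.01759 × 246 = 4.327 L/h
At steady state, Dose/τ = Css × CL.
Dose = Css × CL × τ = 22.9 × 4.327 × 13.1 = 1298 mg

1300 mg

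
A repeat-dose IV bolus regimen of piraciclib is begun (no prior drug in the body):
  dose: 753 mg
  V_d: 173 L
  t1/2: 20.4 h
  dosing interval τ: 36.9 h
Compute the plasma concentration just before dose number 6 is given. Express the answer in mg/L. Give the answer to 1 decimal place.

C₀ per dose = Dose / Vd = 753 / 173 = 4.353 mg/L
k = ln2 / t½ = 0.693147 / 20.4 = 0.03398 h⁻¹
Fraction remaining after one interval: r = e^(−kτ) = e^(−0.03398 × 36.9) = 0.2854
Before dose 6, 5 doses have been given (aged 1τ, 2τ, 3τ, 4τ, 5τ).
C_trough = C₀ × (r + r² + … + r^5) = C₀ × r(1−r^5)/(1−r)
        = 4.353 × 0.2854 × (1 − 0.001894) / (1 − 0.2854) = 1.735 mg/L

1.7 mg/L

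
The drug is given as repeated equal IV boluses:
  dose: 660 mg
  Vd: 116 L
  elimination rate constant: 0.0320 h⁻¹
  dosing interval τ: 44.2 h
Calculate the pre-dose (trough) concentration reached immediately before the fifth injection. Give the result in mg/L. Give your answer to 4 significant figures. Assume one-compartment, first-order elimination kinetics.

C₀ per dose = Dose / Vd = 660 / 116 = 5.690 mg/L
Fraction remaining after one interval: r = e^(−kτ) = e^(−0.03200 × 44.2) = 0.2431
Before dose 5, 4 doses have been given (aged 1τ, 2τ, 3τ, 4τ).
C_trough = C₀ × (r + r² + … + r^4) = C₀ × r(1−r^4)/(1−r)
        = 5.690 × 0.2431 × (1 − 0.003493) / (1 − 0.2431) = 1.821 mg/L

1.821 mg/L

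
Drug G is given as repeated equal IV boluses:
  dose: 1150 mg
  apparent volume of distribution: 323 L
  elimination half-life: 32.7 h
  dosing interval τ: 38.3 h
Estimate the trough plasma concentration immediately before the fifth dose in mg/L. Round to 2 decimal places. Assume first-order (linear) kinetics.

C₀ per dose = Dose / Vd = 1150 / 323 = 3.560 mg/L
k = ln2 / t½ = 0.693147 / 32.7 = 0.02120 h⁻¹
Fraction remaining after one interval: r = e^(−kτ) = e^(−0.02120 × 38.3) = 0.4440
Before dose 5, 4 doses have been given (aged 1τ, 2τ, 3τ, 4τ).
C_trough = C₀ × (r + r² + … + r^4) = C₀ × r(1−r^4)/(1−r)
        = 3.560 × 0.4440 × (1 − 0.03886) / (1 − 0.4440) = 2.732 mg/L

2.73 mg/L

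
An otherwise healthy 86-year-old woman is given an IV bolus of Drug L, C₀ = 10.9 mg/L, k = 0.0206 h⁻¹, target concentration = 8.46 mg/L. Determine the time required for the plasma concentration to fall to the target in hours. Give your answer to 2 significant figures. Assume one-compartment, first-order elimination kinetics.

t = ln(C₀ / C) / k = ln(10.90 / 8.46) / 0.02060
  = ln(1.288) / 0.02060 = 0.2531 / 0.02060 = 12.29 h

12 h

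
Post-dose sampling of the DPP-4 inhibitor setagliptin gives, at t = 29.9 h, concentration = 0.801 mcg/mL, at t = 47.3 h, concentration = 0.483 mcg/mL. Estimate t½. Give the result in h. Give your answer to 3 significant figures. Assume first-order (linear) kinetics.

k = ln(C₁/C₂) / (t₂ − t₁) = ln(0.801/0.483) / (47.3 − 29.9)
  = 0.5058 / 17.40 = 0.02907 h⁻¹
t½ = ln2 / k = 0.693147 / 0.02907 = 23.84 h

23.8 h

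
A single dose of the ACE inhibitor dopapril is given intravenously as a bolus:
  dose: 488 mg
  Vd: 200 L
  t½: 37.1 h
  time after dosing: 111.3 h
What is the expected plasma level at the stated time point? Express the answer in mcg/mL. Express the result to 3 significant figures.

0.305 mcg/mL

C₀ = Dose / Vd = 488.0 / 200 = 2.440 mg/L
k = ln2 / t½ = 0.693147 / 37.1 = 0.01868 h⁻¹
t / t½ = 111.3 / 37.1 = 3 half-lives
C = C₀ × (1/2)^3 = 2.440 × 0.1250 = 0.3050 mg/L
(0.3050 mg/L = 0.3050 mcg/mL)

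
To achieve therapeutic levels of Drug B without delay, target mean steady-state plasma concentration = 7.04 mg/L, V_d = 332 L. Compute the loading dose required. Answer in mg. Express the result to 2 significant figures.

2300 mg

LD = Css × Vd = 7.04 × 332 = 2337 mg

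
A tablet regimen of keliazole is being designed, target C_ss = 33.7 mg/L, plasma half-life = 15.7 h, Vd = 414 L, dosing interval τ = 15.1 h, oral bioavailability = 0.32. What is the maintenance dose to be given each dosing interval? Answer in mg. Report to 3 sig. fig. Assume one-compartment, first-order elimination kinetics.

29100 mg

k = ln2 / t½ = 0.693147 / 15.7 = 0.04415 h⁻¹
CL = k × Vd = 0.04415 × 414 = 18.28 L/h
At steady state, F × (Dose/τ) = Css × CL.
Dose = Css × CL × τ / F = 33.7 × 18.28 × 15.1 / 0.32 = 29070 mg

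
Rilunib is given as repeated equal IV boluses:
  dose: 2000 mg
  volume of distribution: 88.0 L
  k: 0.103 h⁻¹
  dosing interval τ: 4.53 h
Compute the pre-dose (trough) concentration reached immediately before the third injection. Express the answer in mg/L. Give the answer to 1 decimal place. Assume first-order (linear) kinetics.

23.2 mg/L

C₀ per dose = Dose / Vd = 2000 / 88.0 = 22.73 mg/L
Fraction remaining after one interval: r = e^(−kτ) = e^(−0.1030 × 4.53) = 0.6271
Before dose 3, 2 doses have been given (aged 1τ, 2τ).
C_trough = C₀ × (r + r²) = 22.73 × (0.6271 + 0.3933) = 23.19 mg/L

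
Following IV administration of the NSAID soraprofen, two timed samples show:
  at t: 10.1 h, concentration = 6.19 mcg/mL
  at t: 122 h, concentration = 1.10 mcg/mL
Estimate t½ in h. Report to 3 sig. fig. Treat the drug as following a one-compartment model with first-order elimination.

k = ln(C₁/C₂) / (t₂ − t₁) = ln(6.19/1.10) / (122 − 10.1)
  = 1.728 / 111.9 = 0.01544 h⁻¹
t½ = ln2 / k = 0.693147 / 0.01544 = 44.89 h

44.9 h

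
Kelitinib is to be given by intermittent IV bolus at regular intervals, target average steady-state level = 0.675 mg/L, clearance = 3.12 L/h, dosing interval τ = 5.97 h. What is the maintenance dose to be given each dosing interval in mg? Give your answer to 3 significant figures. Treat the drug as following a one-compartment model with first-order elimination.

At steady state, Dose/τ = Css × CL.
Dose = Css × CL × τ = 0.675 × 3.120 × 5.97 = 12.57 mg

12.6 mg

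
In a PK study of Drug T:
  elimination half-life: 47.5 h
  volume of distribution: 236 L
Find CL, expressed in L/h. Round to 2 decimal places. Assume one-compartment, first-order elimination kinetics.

3.44 L/h

k = ln2 / t½ = 0.693147 / 47.5 = 0.01459 h⁻¹
CL = k × Vd = 0.01459 × 236 = 3.443 L/h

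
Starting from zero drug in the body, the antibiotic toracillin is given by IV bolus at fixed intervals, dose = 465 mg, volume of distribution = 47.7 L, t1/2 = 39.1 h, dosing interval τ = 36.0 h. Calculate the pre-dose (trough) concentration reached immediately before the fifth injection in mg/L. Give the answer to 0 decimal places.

C₀ per dose = Dose / Vd = 465 / 47.7 = 9.748 mg/L
k = ln2 / t½ = 0.693147 / 39.1 = 0.01773 h⁻¹
Fraction remaining after one interval: r = e^(−kτ) = e^(−0.01773 × 36.0) = 0.5282
Before dose 5, 4 doses have been given (aged 1τ, 2τ, 3τ, 4τ).
C_trough = C₀ × (r + r² + … + r^4) = C₀ × r(1−r^4)/(1−r)
        = 9.748 × 0.5282 × (1 − 0.07784) / (1 − 0.5282) = 10.06 mg/L

10 mg/L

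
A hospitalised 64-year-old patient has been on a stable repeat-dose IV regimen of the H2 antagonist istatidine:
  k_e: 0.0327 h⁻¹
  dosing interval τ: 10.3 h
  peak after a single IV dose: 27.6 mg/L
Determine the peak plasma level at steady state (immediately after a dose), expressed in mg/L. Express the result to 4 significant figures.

e^(−kτ) = e^(−0.03270 × 10.3) = 0.7140
Accumulation ratio R = 1 / (1 − e^(−kτ)) = 1 / (1 − 0.7140) = 3.497
Steady-state peak = C₀ × R = 27.6 × 3.497 = 96.52 mg/L

96.52 mg/L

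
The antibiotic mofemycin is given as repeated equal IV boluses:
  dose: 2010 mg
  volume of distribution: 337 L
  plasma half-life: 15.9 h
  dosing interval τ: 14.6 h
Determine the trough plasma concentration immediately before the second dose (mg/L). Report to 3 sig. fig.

C₀ per dose = Dose / Vd = 2010 / 337 = 5.964 mg/L
k = ln2 / t½ = 0.693147 / 15.9 = 0.04359 h⁻¹
Fraction remaining after one interval: r = e^(−kτ) = e^(−0.04359 × 14.6) = 0.5292
Before dose 2, 1 dose has been given (aged 1τ).
C_trough = C₀ × r = 5.964 × 0.5292 = 3.156 mg/L

3.16 mg/L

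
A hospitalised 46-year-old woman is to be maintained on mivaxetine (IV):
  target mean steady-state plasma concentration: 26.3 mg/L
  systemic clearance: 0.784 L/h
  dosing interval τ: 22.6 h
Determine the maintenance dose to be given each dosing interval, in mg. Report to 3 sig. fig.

At steady state, Dose/τ = Css × CL.
Dose = Css × CL × τ = 26.3 × 0.7840 × 22.6 = 466.0 mg

466 mg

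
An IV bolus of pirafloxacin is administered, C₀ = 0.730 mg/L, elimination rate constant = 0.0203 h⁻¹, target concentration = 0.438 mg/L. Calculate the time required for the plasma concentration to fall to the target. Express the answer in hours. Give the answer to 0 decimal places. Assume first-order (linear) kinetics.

t = ln(C₀ / C) / k = ln(0.7300 / 0.438) / 0.02030
  = ln(1.667) / 0.02030 = 0.5110 / 0.02030 = 25.17 h

25 h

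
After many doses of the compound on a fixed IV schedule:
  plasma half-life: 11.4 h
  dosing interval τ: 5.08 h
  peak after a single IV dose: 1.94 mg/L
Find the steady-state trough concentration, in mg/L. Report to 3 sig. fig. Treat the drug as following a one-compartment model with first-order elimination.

k = ln2 / t½ = 0.693147 / 11.4 = 0.06080 h⁻¹
e^(−kτ) = e^(−0.06080 × 5.08) = 0.7343
Accumulation ratio R = 1 / (1 − e^(−kτ)) = 1 / (1 − 0.7343) = 3.764
Steady-state trough = C₀ × R × e^(−kτ) = 1.94 × 3.764 × 0.7343 = 5.362 mg/L

5.36 mg/L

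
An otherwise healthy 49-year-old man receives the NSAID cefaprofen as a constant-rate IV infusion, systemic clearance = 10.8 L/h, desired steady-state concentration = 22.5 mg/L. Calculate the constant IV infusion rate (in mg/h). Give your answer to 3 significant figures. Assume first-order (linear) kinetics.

At steady state, infusion rate R₀ = Css × CL = 22.5 × 10.80 = 243.0 mg/h

243 mg/h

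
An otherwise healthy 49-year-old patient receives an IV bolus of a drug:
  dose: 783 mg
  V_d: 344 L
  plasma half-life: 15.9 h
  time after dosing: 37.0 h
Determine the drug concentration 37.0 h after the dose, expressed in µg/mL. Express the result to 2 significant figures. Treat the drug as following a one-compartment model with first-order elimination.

C₀ = Dose / Vd = 783.0 / 344 = 2.276 mg/L
k = ln2 / t½ = 0.693147 / 15.9 = 0.04359 h⁻¹
C = C₀ · e^(−k·t) = 2.276 × e^(−0.04359 × 37.0)
  = 2.276 × 0.1993 = 0.4536 mg/L
(0.4536 mg/L = 0.4536 µg/mL)

0.45 µg/mL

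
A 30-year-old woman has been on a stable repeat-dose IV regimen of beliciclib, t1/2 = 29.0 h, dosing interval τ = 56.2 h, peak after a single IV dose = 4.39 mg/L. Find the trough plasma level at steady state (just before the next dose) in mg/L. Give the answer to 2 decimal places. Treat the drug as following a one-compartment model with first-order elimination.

1.55 mg/L

k = ln2 / t½ = 0.693147 / 29.0 = 0.02390 h⁻¹
e^(−kτ) = e^(−0.02390 × 56.2) = 0.2610
Accumulation ratio R = 1 / (1 − e^(−kτ)) = 1 / (1 − 0.2610) = 1.353
Steady-state trough = C₀ × R × e^(−kτ) = 4.39 × 1.353 × 0.2610 = 1.550 mg/L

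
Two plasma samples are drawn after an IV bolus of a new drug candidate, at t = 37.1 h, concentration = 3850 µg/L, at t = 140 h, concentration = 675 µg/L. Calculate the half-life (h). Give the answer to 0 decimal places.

41 h

k = ln(C₁/C₂) / (t₂ − t₁) = ln(3850/675) / (140 − 37.1)
  = 1.741 / 102.9 = 0.01692 h⁻¹
t½ = ln2 / k = 0.693147 / 0.01692 = 40.97 h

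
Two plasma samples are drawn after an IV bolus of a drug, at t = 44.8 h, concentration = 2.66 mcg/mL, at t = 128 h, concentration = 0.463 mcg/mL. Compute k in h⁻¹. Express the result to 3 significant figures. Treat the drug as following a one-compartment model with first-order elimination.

k = ln(C₁/C₂) / (t₂ − t₁) = ln(2.66/0.463) / (128 − 44.8)
  = 1.748 / 83.20 = 0.02101 h⁻¹

0.0210 h⁻¹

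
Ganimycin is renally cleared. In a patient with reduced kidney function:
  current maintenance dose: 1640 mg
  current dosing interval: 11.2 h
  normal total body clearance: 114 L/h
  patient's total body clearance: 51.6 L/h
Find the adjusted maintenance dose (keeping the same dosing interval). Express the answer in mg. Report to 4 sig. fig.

To keep the same average steady-state level, dosing rate must scale with clearance.
CL ratio = 51.6 / 114 = 0.4526
New dose (same interval) = 1640 × 0.4526 = 742.3 mg

742.3 mg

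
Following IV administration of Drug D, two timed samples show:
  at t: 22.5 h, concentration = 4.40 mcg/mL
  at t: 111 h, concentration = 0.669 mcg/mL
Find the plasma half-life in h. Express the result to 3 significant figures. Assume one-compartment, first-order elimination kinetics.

k = ln(C₁/C₂) / (t₂ − t₁) = ln(4.40/0.669) / (111 − 22.5)
  = 1.884 / 88.50 = 0.02129 h⁻¹
t½ = ln2 / k = 0.693147 / 0.02129 = 32.56 h

32.6 h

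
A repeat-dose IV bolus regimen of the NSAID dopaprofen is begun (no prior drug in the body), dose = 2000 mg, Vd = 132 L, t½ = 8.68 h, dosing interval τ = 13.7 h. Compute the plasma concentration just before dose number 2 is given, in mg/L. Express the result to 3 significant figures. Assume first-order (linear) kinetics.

C₀ per dose = Dose / Vd = 2000 / 132 = 15.15 mg/L
k = ln2 / t½ = 0.693147 / 8.68 = 0.07986 h⁻¹
Fraction remaining after one interval: r = e^(−kτ) = e^(−0.07986 × 13.7) = 0.3348
Before dose 2, 1 dose has been given (aged 1τ).
C_trough = C₀ × r = 15.15 × 0.3348 = 5.072 mg/L

5.07 mg/L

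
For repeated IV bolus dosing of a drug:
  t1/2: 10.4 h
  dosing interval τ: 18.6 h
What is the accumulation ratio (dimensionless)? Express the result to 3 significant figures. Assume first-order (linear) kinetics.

k = ln2 / t½ = 0.693147 / 10.4 = 0.06665 h⁻¹
e^(−kτ) = e^(−0.06665 × 18.6) = 0.2895
Accumulation ratio R = 1 / (1 − e^(−kτ)) = 1 / (1 − 0.2895) = 1.407

1.41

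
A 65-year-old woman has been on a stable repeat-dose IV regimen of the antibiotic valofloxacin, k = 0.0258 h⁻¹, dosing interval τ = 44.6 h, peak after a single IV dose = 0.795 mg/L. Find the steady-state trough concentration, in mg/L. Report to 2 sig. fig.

e^(−kτ) = e^(−0.02580 × 44.6) = 0.3164
Accumulation ratio R = 1 / (1 − e^(−kτ)) = 1 / (1 − 0.3164) = 1.463
Steady-state trough = C₀ × R × e^(−kτ) = 0.795 × 1.463 × 0.3164 = 0.3680 mg/L

0.37 mg/L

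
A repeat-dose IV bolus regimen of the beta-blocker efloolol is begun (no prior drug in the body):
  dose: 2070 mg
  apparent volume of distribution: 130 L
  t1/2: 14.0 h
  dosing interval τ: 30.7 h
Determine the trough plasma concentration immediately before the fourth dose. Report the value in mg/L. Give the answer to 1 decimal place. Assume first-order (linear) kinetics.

C₀ per dose = Dose / Vd = 2070 / 130 = 15.92 mg/L
k = ln2 / t½ = 0.693147 / 14.0 = 0.04951 h⁻¹
Fraction remaining after one interval: r = e^(−kτ) = e^(−0.04951 × 30.7) = 0.2187
Before dose 4, 3 doses have been given (aged 1τ, 2τ, 3τ).
C_trough = C₀ × (r + r² + … + r^3) = C₀ × r(1−r^3)/(1−r)
        = 15.92 × 0.2187 × (1 − 0.01046) / (1 − 0.2187) = 4.410 mg/L

4.4 mg/L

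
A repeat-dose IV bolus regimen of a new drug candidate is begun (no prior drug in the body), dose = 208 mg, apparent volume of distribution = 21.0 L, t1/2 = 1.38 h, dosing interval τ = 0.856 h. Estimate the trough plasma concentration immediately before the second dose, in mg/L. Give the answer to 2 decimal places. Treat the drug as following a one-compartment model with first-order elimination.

6.44 mg/L

C₀ per dose = Dose / Vd = 208 / 21.0 = 9.905 mg/L
k = ln2 / t½ = 0.693147 / 1.38 = 0.5023 h⁻¹
Fraction remaining after one interval: r = e^(−kτ) = e^(−0.5023 × 0.856) = 0.6505
Before dose 2, 1 dose has been given (aged 1τ).
C_trough = C₀ × r = 9.905 × 0.6505 = 6.443 mg/L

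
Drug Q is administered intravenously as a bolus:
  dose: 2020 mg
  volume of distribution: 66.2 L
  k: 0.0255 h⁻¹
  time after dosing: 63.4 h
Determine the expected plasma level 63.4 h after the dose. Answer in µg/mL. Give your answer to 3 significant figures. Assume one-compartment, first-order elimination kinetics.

C₀ = Dose / Vd = 2020 / 66.2 = 30.51 mg/L
C = C₀ · e^(−k·t) = 30.51 × e^(−0.02550 × 63.4)
  = 30.51 × 0.1986 = 6.059 mg/L
(6.059 mg/L = 6.059 µg/mL)

6.06 µg/mL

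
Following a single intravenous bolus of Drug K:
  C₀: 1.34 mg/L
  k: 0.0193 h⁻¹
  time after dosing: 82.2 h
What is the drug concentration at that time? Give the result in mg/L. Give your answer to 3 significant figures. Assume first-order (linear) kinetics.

0.274 mg/L

C = C₀ · e^(−k·t) = 1.340 × e^(−0.01930 × 82.2)
  = 1.340 × 0.2046 = 0.2742 mg/L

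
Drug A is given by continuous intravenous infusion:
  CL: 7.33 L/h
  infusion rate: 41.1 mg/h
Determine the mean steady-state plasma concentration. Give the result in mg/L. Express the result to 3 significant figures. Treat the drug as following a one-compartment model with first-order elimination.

At steady state Css = R₀ / CL = 41.1 / 7.330 = 5.607 mg/L

5.61 mg/L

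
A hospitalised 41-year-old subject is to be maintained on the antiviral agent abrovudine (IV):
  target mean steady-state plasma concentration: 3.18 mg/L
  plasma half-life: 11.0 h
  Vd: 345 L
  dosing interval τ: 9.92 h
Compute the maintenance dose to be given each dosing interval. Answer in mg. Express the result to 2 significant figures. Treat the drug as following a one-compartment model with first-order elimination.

690 mg

k = ln2 / t½ = 0.693147 / 11.0 = 0.06301 h⁻¹
CL = k × Vd = 0.06301 × 345 = 21.74 L/h
At steady state, Dose/τ = Css × CL.
Dose = Css × CL × τ = 3.18 × 21.74 × 9.92 = 685.8 mg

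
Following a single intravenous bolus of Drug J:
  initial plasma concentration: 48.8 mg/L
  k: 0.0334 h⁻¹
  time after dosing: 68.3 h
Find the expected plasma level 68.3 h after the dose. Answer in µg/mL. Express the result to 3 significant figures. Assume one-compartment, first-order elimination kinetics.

C = C₀ · e^(−k·t) = 48.80 × e^(−0.03340 × 68.3)
  = 48.80 × 0.1022 = 4.987 mg/L
(4.987 mg/L = 4.987 µg/mL)

4.99 µg/mL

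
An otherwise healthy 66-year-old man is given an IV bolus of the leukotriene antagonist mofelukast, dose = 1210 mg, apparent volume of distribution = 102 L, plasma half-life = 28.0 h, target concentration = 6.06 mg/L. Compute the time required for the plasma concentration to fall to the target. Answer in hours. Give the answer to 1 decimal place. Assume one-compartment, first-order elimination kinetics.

C₀ = Dose / Vd = 1210 / 102 = 11.86 mg/L
k = ln2 / t½ = 0.693147 / 28.0 = 0.02476 h⁻¹
t = ln(C₀ / C) / k = ln(11.86 / 6.06) / 0.02476
  = ln(1.957) / 0.02476 = 0.6714 / 0.02476 = 27.12 h

27.1 h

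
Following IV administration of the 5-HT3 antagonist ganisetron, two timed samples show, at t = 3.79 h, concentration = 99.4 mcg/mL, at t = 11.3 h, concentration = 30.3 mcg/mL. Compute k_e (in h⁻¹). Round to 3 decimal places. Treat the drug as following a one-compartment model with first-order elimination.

k = ln(C₁/C₂) / (t₂ − t₁) = ln(99.4/30.3) / (11.3 − 3.79)
  = 1.188 / 7.510 = 0.1582 h⁻¹

0.158 h⁻¹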